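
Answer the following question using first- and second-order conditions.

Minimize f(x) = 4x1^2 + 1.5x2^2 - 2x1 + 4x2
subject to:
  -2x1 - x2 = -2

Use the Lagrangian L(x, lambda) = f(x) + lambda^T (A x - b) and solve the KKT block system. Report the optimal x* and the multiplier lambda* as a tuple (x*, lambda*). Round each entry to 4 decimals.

Form the Lagrangian:
  L(x, lambda) = (1/2) x^T Q x + c^T x + lambda^T (A x - b)
Stationarity (grad_x L = 0): Q x + c + A^T lambda = 0.
Primal feasibility: A x = b.

This gives the KKT block system:
  [ Q   A^T ] [ x     ]   [-c ]
  [ A    0  ] [ lambda ] = [ b ]

Solving the linear system:
  x*      = (1.1, -0.2)
  lambda* = (3.4)
  f(x*)   = 1.9

x* = (1.1, -0.2), lambda* = (3.4)


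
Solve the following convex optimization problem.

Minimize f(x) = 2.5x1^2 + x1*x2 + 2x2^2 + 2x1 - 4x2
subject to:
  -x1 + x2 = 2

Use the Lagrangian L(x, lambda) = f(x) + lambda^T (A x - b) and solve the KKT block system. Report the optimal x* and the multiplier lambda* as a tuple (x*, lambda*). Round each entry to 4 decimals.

Form the Lagrangian:
  L(x, lambda) = (1/2) x^T Q x + c^T x + lambda^T (A x - b)
Stationarity (grad_x L = 0): Q x + c + A^T lambda = 0.
Primal feasibility: A x = b.

This gives the KKT block system:
  [ Q   A^T ] [ x     ]   [-c ]
  [ A    0  ] [ lambda ] = [ b ]

Solving the linear system:
  x*      = (-0.7273, 1.2727)
  lambda* = (-0.3636)
  f(x*)   = -2.9091

x* = (-0.7273, 1.2727), lambda* = (-0.3636)


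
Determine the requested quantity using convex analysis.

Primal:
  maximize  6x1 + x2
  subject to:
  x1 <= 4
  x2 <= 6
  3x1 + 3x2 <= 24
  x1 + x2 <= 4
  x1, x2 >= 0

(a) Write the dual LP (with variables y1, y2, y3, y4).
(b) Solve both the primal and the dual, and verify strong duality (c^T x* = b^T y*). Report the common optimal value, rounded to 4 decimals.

The standard primal-dual pair for 'max c^T x s.t. A x <= b, x >= 0' is:
  Dual:  min b^T y  s.t.  A^T y >= c,  y >= 0.

So the dual LP is:
  minimize  4y1 + 6y2 + 24y3 + 4y4
  subject to:
    y1 + 3y3 + y4 >= 6
    y2 + 3y3 + y4 >= 1
    y1, y2, y3, y4 >= 0

Solving the primal: x* = (4, 0).
  primal value c^T x* = 24.
Solving the dual: y* = (5, 0, 0, 1).
  dual value b^T y* = 24.
Strong duality: c^T x* = b^T y*. Confirmed.

24


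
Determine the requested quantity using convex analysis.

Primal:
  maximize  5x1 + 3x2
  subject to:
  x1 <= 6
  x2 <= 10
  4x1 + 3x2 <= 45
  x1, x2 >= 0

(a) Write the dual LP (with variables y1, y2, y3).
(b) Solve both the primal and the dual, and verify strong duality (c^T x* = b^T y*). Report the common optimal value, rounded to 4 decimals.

The standard primal-dual pair for 'max c^T x s.t. A x <= b, x >= 0' is:
  Dual:  min b^T y  s.t.  A^T y >= c,  y >= 0.

So the dual LP is:
  minimize  6y1 + 10y2 + 45y3
  subject to:
    y1 + 4y3 >= 5
    y2 + 3y3 >= 3
    y1, y2, y3 >= 0

Solving the primal: x* = (6, 7).
  primal value c^T x* = 51.
Solving the dual: y* = (1, 0, 1).
  dual value b^T y* = 51.
Strong duality: c^T x* = b^T y*. Confirmed.

51


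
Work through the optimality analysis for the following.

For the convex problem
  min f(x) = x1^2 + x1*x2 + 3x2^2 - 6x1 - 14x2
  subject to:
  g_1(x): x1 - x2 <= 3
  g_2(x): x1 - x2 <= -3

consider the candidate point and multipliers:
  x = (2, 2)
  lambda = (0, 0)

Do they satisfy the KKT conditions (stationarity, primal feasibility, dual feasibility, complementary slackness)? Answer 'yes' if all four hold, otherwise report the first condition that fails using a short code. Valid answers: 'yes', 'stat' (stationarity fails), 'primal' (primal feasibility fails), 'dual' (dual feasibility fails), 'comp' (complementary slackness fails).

Gradient of f: grad f(x) = Q x + c = (0, 0)
Constraint values g_i(x) = a_i^T x - b_i:
  g_1((2, 2)) = -3
  g_2((2, 2)) = 3
Stationarity residual: grad f(x) + sum_i lambda_i a_i = (0, 0)
  -> stationarity OK
Primal feasibility (all g_i <= 0): FAILS
Dual feasibility (all lambda_i >= 0): OK
Complementary slackness (lambda_i * g_i(x) = 0 for all i): OK

Verdict: the first failing condition is primal_feasibility -> primal.

primal


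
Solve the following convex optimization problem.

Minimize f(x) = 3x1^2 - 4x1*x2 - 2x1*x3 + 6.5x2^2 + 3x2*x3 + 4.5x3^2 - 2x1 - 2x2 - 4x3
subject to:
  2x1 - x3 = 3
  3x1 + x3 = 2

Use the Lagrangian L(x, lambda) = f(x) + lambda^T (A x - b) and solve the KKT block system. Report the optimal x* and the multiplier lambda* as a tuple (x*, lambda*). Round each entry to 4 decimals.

Form the Lagrangian:
  L(x, lambda) = (1/2) x^T Q x + c^T x + lambda^T (A x - b)
Stationarity (grad_x L = 0): Q x + c + A^T lambda = 0.
Primal feasibility: A x = b.

This gives the KKT block system:
  [ Q   A^T ] [ x     ]   [-c ]
  [ A    0  ] [ lambda ] = [ b ]

Solving the linear system:
  x*      = (1, 0.6923, -1)
  lambda* = (-8.4, 4.5231)
  f(x*)   = 8.3846

x* = (1, 0.6923, -1), lambda* = (-8.4, 4.5231)


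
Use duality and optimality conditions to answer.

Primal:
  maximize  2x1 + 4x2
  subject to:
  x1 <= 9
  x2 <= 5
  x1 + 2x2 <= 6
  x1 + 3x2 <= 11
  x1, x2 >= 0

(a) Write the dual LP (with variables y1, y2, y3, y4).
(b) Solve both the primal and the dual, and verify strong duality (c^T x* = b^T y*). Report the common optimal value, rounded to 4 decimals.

The standard primal-dual pair for 'max c^T x s.t. A x <= b, x >= 0' is:
  Dual:  min b^T y  s.t.  A^T y >= c,  y >= 0.

So the dual LP is:
  minimize  9y1 + 5y2 + 6y3 + 11y4
  subject to:
    y1 + y3 + y4 >= 2
    y2 + 2y3 + 3y4 >= 4
    y1, y2, y3, y4 >= 0

Solving the primal: x* = (6, 0).
  primal value c^T x* = 12.
Solving the dual: y* = (0, 0, 2, 0).
  dual value b^T y* = 12.
Strong duality: c^T x* = b^T y*. Confirmed.

12


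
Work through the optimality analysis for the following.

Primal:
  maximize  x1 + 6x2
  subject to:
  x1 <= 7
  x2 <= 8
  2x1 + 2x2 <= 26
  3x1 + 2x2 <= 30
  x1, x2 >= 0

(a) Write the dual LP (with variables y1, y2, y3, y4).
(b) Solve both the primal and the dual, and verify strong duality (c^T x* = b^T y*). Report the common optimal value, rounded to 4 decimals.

The standard primal-dual pair for 'max c^T x s.t. A x <= b, x >= 0' is:
  Dual:  min b^T y  s.t.  A^T y >= c,  y >= 0.

So the dual LP is:
  minimize  7y1 + 8y2 + 26y3 + 30y4
  subject to:
    y1 + 2y3 + 3y4 >= 1
    y2 + 2y3 + 2y4 >= 6
    y1, y2, y3, y4 >= 0

Solving the primal: x* = (4.6667, 8).
  primal value c^T x* = 52.6667.
Solving the dual: y* = (0, 5.3333, 0, 0.3333).
  dual value b^T y* = 52.6667.
Strong duality: c^T x* = b^T y*. Confirmed.

52.6667


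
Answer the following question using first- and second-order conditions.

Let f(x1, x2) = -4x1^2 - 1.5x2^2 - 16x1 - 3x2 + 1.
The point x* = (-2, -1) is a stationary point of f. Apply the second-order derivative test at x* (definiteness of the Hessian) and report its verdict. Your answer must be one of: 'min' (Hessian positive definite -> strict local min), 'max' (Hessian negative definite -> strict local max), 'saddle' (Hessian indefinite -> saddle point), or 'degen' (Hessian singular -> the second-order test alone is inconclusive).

Compute the Hessian H = grad^2 f:
  H = [[-8, 0], [0, -3]]
Verify stationarity: grad f(x*) = H x* + g = (0, 0).
Eigenvalues of H: -8, -3.
Both eigenvalues < 0, so H is negative definite -> x* is a strict local max.

max


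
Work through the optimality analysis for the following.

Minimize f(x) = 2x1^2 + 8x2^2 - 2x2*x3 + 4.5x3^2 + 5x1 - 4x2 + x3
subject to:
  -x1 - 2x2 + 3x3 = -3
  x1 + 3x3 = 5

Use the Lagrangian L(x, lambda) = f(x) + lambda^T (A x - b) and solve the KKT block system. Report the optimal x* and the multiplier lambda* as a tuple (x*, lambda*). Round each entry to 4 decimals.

Form the Lagrangian:
  L(x, lambda) = (1/2) x^T Q x + c^T x + lambda^T (A x - b)
Stationarity (grad_x L = 0): Q x + c + A^T lambda = 0.
Primal feasibility: A x = b.

This gives the KKT block system:
  [ Q   A^T ] [ x     ]   [-c ]
  [ A    0  ] [ lambda ] = [ b ]

Solving the linear system:
  x*      = (2.7627, 1.2373, 0.7458)
  lambda* = (7.1525, -8.8983)
  f(x*)   = 37.7797

x* = (2.7627, 1.2373, 0.7458), lambda* = (7.1525, -8.8983)


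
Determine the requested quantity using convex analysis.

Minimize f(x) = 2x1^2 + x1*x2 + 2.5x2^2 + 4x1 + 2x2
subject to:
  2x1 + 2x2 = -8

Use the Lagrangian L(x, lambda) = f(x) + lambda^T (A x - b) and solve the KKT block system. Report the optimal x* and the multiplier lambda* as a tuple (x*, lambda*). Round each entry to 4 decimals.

Form the Lagrangian:
  L(x, lambda) = (1/2) x^T Q x + c^T x + lambda^T (A x - b)
Stationarity (grad_x L = 0): Q x + c + A^T lambda = 0.
Primal feasibility: A x = b.

This gives the KKT block system:
  [ Q   A^T ] [ x     ]   [-c ]
  [ A    0  ] [ lambda ] = [ b ]

Solving the linear system:
  x*      = (-2.5714, -1.4286)
  lambda* = (3.8571)
  f(x*)   = 8.8571

x* = (-2.5714, -1.4286), lambda* = (3.8571)


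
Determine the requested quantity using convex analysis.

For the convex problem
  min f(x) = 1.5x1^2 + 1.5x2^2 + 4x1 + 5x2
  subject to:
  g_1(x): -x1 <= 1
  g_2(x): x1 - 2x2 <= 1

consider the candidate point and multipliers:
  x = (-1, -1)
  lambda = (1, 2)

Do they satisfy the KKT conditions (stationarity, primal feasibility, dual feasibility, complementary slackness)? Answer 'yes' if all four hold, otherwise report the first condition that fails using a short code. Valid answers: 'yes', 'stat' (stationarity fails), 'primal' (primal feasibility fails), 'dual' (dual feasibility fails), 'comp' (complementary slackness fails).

Gradient of f: grad f(x) = Q x + c = (1, 2)
Constraint values g_i(x) = a_i^T x - b_i:
  g_1((-1, -1)) = 0
  g_2((-1, -1)) = 0
Stationarity residual: grad f(x) + sum_i lambda_i a_i = (2, -2)
  -> stationarity FAILS
Primal feasibility (all g_i <= 0): OK
Dual feasibility (all lambda_i >= 0): OK
Complementary slackness (lambda_i * g_i(x) = 0 for all i): OK

Verdict: the first failing condition is stationarity -> stat.

stat


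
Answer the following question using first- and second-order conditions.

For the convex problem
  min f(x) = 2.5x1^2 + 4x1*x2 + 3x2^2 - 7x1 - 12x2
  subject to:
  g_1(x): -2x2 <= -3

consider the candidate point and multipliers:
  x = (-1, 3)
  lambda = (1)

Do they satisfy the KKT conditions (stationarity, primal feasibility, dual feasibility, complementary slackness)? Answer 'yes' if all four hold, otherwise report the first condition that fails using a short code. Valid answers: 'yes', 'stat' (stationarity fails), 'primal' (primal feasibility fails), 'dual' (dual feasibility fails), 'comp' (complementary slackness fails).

Gradient of f: grad f(x) = Q x + c = (0, 2)
Constraint values g_i(x) = a_i^T x - b_i:
  g_1((-1, 3)) = -3
Stationarity residual: grad f(x) + sum_i lambda_i a_i = (0, 0)
  -> stationarity OK
Primal feasibility (all g_i <= 0): OK
Dual feasibility (all lambda_i >= 0): OK
Complementary slackness (lambda_i * g_i(x) = 0 for all i): FAILS

Verdict: the first failing condition is complementary_slackness -> comp.

comp


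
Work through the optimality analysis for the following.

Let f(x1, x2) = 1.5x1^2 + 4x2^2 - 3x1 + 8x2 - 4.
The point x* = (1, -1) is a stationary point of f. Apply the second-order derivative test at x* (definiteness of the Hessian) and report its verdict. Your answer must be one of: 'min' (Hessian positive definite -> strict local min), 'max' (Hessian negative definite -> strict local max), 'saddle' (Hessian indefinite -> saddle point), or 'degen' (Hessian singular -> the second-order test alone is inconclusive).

Compute the Hessian H = grad^2 f:
  H = [[3, 0], [0, 8]]
Verify stationarity: grad f(x*) = H x* + g = (0, 0).
Eigenvalues of H: 3, 8.
Both eigenvalues > 0, so H is positive definite -> x* is a strict local min.

min


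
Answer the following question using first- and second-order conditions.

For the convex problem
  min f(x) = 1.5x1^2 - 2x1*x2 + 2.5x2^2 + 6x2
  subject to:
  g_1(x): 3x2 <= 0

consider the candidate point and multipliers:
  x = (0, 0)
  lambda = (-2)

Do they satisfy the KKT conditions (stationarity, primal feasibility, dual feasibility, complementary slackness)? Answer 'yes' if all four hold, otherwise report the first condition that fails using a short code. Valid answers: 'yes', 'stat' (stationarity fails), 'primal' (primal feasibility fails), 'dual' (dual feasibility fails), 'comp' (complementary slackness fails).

Gradient of f: grad f(x) = Q x + c = (0, 6)
Constraint values g_i(x) = a_i^T x - b_i:
  g_1((0, 0)) = 0
Stationarity residual: grad f(x) + sum_i lambda_i a_i = (0, 0)
  -> stationarity OK
Primal feasibility (all g_i <= 0): OK
Dual feasibility (all lambda_i >= 0): FAILS
Complementary slackness (lambda_i * g_i(x) = 0 for all i): OK

Verdict: the first failing condition is dual_feasibility -> dual.

dual


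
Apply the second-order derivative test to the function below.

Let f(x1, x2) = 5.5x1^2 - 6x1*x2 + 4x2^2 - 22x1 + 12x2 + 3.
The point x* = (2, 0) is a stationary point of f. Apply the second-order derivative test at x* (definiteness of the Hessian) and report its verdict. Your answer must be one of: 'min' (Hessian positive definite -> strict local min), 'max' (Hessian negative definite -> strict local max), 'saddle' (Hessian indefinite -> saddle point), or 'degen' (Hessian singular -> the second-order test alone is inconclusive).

Compute the Hessian H = grad^2 f:
  H = [[11, -6], [-6, 8]]
Verify stationarity: grad f(x*) = H x* + g = (0, 0).
Eigenvalues of H: 3.3153, 15.6847.
Both eigenvalues > 0, so H is positive definite -> x* is a strict local min.

min


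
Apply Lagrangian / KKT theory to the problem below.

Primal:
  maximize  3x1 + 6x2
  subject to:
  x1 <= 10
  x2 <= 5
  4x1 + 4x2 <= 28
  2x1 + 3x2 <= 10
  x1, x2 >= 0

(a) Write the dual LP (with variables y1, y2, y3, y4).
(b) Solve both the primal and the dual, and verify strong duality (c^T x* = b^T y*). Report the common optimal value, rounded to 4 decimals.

The standard primal-dual pair for 'max c^T x s.t. A x <= b, x >= 0' is:
  Dual:  min b^T y  s.t.  A^T y >= c,  y >= 0.

So the dual LP is:
  minimize  10y1 + 5y2 + 28y3 + 10y4
  subject to:
    y1 + 4y3 + 2y4 >= 3
    y2 + 4y3 + 3y4 >= 6
    y1, y2, y3, y4 >= 0

Solving the primal: x* = (0, 3.3333).
  primal value c^T x* = 20.
Solving the dual: y* = (0, 0, 0, 2).
  dual value b^T y* = 20.
Strong duality: c^T x* = b^T y*. Confirmed.

20


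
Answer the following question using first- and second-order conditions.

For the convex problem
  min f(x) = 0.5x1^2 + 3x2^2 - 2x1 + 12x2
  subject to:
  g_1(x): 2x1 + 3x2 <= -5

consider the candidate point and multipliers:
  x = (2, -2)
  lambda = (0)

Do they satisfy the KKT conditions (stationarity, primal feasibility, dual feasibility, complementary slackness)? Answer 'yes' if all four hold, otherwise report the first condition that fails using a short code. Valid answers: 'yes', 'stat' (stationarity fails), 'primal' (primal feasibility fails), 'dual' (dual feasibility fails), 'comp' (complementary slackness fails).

Gradient of f: grad f(x) = Q x + c = (0, 0)
Constraint values g_i(x) = a_i^T x - b_i:
  g_1((2, -2)) = 3
Stationarity residual: grad f(x) + sum_i lambda_i a_i = (0, 0)
  -> stationarity OK
Primal feasibility (all g_i <= 0): FAILS
Dual feasibility (all lambda_i >= 0): OK
Complementary slackness (lambda_i * g_i(x) = 0 for all i): OK

Verdict: the first failing condition is primal_feasibility -> primal.

primal


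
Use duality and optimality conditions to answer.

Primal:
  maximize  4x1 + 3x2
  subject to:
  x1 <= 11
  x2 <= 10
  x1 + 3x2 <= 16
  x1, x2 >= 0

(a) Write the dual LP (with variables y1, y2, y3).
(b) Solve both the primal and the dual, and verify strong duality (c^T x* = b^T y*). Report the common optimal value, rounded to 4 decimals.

The standard primal-dual pair for 'max c^T x s.t. A x <= b, x >= 0' is:
  Dual:  min b^T y  s.t.  A^T y >= c,  y >= 0.

So the dual LP is:
  minimize  11y1 + 10y2 + 16y3
  subject to:
    y1 + y3 >= 4
    y2 + 3y3 >= 3
    y1, y2, y3 >= 0

Solving the primal: x* = (11, 1.6667).
  primal value c^T x* = 49.
Solving the dual: y* = (3, 0, 1).
  dual value b^T y* = 49.
Strong duality: c^T x* = b^T y*. Confirmed.

49


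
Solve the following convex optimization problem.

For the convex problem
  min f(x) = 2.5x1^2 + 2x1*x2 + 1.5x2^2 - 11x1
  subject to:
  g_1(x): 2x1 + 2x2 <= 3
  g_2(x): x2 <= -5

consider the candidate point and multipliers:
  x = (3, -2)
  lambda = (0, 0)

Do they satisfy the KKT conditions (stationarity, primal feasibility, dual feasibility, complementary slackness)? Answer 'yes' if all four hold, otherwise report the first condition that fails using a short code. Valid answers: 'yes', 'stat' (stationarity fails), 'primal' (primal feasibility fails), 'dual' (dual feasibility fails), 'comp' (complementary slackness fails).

Gradient of f: grad f(x) = Q x + c = (0, 0)
Constraint values g_i(x) = a_i^T x - b_i:
  g_1((3, -2)) = -1
  g_2((3, -2)) = 3
Stationarity residual: grad f(x) + sum_i lambda_i a_i = (0, 0)
  -> stationarity OK
Primal feasibility (all g_i <= 0): FAILS
Dual feasibility (all lambda_i >= 0): OK
Complementary slackness (lambda_i * g_i(x) = 0 for all i): OK

Verdict: the first failing condition is primal_feasibility -> primal.

primal


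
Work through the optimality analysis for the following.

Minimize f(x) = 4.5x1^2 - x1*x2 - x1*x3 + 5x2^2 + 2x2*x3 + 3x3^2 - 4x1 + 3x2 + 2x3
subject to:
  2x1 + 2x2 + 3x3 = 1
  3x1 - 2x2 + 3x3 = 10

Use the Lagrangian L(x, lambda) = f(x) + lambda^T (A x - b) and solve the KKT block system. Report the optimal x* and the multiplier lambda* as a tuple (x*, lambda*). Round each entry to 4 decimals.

Form the Lagrangian:
  L(x, lambda) = (1/2) x^T Q x + c^T x + lambda^T (A x - b)
Stationarity (grad_x L = 0): Q x + c + A^T lambda = 0.
Primal feasibility: A x = b.

This gives the KKT block system:
  [ Q   A^T ] [ x     ]   [-c ]
  [ A    0  ] [ lambda ] = [ b ]

Solving the linear system:
  x*      = (1.0354, -1.9912, 0.9705)
  lambda* = (3.5339, -4.469)
  f(x*)   = 16.4912

x* = (1.0354, -1.9912, 0.9705), lambda* = (3.5339, -4.469)


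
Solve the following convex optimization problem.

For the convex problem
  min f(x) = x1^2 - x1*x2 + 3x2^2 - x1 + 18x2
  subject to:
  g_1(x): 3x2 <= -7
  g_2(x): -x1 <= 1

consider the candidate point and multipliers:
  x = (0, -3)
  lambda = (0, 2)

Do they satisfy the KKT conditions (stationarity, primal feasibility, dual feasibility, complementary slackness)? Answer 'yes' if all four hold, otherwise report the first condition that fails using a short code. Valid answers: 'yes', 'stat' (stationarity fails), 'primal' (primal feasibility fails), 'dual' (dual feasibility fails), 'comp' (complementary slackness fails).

Gradient of f: grad f(x) = Q x + c = (2, 0)
Constraint values g_i(x) = a_i^T x - b_i:
  g_1((0, -3)) = -2
  g_2((0, -3)) = -1
Stationarity residual: grad f(x) + sum_i lambda_i a_i = (0, 0)
  -> stationarity OK
Primal feasibility (all g_i <= 0): OK
Dual feasibility (all lambda_i >= 0): OK
Complementary slackness (lambda_i * g_i(x) = 0 for all i): FAILS

Verdict: the first failing condition is complementary_slackness -> comp.

comp


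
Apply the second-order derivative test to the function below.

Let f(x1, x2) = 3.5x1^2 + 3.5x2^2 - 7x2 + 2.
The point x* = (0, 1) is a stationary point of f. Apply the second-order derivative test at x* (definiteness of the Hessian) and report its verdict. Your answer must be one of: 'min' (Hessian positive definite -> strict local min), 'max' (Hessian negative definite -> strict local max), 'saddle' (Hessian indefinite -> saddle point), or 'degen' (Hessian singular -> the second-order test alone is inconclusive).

Compute the Hessian H = grad^2 f:
  H = [[7, 0], [0, 7]]
Verify stationarity: grad f(x*) = H x* + g = (0, 0).
Eigenvalues of H: 7, 7.
Both eigenvalues > 0, so H is positive definite -> x* is a strict local min.

min


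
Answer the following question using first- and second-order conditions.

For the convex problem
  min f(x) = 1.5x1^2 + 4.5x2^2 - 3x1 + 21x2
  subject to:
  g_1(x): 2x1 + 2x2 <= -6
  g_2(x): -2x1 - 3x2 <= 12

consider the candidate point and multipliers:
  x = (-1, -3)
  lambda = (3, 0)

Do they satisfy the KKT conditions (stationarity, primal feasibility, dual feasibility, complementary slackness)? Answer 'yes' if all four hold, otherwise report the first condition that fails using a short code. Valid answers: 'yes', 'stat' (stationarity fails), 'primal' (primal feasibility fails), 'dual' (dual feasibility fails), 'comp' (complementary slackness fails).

Gradient of f: grad f(x) = Q x + c = (-6, -6)
Constraint values g_i(x) = a_i^T x - b_i:
  g_1((-1, -3)) = -2
  g_2((-1, -3)) = -1
Stationarity residual: grad f(x) + sum_i lambda_i a_i = (0, 0)
  -> stationarity OK
Primal feasibility (all g_i <= 0): OK
Dual feasibility (all lambda_i >= 0): OK
Complementary slackness (lambda_i * g_i(x) = 0 for all i): FAILS

Verdict: the first failing condition is complementary_slackness -> comp.

comp


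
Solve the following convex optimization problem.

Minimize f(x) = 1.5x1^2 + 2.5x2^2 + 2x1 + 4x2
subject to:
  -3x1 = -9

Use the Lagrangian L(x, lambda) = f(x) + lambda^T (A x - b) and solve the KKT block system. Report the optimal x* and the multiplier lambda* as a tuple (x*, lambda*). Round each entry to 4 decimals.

Form the Lagrangian:
  L(x, lambda) = (1/2) x^T Q x + c^T x + lambda^T (A x - b)
Stationarity (grad_x L = 0): Q x + c + A^T lambda = 0.
Primal feasibility: A x = b.

This gives the KKT block system:
  [ Q   A^T ] [ x     ]   [-c ]
  [ A    0  ] [ lambda ] = [ b ]

Solving the linear system:
  x*      = (3, -0.8)
  lambda* = (3.6667)
  f(x*)   = 17.9

x* = (3, -0.8), lambda* = (3.6667)


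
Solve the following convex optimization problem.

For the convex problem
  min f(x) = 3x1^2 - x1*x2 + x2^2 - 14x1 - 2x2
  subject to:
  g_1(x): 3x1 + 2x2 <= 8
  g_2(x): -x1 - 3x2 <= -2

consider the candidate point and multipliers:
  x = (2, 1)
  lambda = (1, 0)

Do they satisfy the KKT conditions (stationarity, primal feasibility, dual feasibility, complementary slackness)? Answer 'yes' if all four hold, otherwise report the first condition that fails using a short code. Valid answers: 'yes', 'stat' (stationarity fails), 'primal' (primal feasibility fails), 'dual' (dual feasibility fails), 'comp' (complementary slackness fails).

Gradient of f: grad f(x) = Q x + c = (-3, -2)
Constraint values g_i(x) = a_i^T x - b_i:
  g_1((2, 1)) = 0
  g_2((2, 1)) = -3
Stationarity residual: grad f(x) + sum_i lambda_i a_i = (0, 0)
  -> stationarity OK
Primal feasibility (all g_i <= 0): OK
Dual feasibility (all lambda_i >= 0): OK
Complementary slackness (lambda_i * g_i(x) = 0 for all i): OK

Verdict: yes, KKT holds.

yes


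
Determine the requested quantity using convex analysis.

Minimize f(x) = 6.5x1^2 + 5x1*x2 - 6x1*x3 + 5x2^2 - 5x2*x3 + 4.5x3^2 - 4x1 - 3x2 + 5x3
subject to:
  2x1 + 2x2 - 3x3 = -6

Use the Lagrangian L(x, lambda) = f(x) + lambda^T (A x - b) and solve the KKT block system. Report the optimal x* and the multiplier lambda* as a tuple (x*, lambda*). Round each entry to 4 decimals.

Form the Lagrangian:
  L(x, lambda) = (1/2) x^T Q x + c^T x + lambda^T (A x - b)
Stationarity (grad_x L = 0): Q x + c + A^T lambda = 0.
Primal feasibility: A x = b.

This gives the KKT block system:
  [ Q   A^T ] [ x     ]   [-c ]
  [ A    0  ] [ lambda ] = [ b ]

Solving the linear system:
  x*      = (0.1388, -0.3497, 1.8594)
  lambda* = (7.5501)
  f(x*)   = 27.5457

x* = (0.1388, -0.3497, 1.8594), lambda* = (7.5501)


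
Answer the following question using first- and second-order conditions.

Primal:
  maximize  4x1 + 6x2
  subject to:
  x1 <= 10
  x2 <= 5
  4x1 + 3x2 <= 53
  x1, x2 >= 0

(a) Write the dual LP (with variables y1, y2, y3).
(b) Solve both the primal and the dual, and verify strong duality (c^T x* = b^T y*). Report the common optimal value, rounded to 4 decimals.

The standard primal-dual pair for 'max c^T x s.t. A x <= b, x >= 0' is:
  Dual:  min b^T y  s.t.  A^T y >= c,  y >= 0.

So the dual LP is:
  minimize  10y1 + 5y2 + 53y3
  subject to:
    y1 + 4y3 >= 4
    y2 + 3y3 >= 6
    y1, y2, y3 >= 0

Solving the primal: x* = (9.5, 5).
  primal value c^T x* = 68.
Solving the dual: y* = (0, 3, 1).
  dual value b^T y* = 68.
Strong duality: c^T x* = b^T y*. Confirmed.

68


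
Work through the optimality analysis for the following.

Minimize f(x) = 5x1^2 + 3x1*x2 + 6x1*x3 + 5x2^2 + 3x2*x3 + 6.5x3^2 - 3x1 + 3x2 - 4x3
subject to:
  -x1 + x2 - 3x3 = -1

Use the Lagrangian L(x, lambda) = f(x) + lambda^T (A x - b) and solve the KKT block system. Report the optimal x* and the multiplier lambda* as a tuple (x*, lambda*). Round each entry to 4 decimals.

Form the Lagrangian:
  L(x, lambda) = (1/2) x^T Q x + c^T x + lambda^T (A x - b)
Stationarity (grad_x L = 0): Q x + c + A^T lambda = 0.
Primal feasibility: A x = b.

This gives the KKT block system:
  [ Q   A^T ] [ x     ]   [-c ]
  [ A    0  ] [ lambda ] = [ b ]

Solving the linear system:
  x*      = (0.272, -0.3575, 0.1235)
  lambda* = (-0.6116)
  f(x*)   = -1.497

x* = (0.272, -0.3575, 0.1235), lambda* = (-0.6116)


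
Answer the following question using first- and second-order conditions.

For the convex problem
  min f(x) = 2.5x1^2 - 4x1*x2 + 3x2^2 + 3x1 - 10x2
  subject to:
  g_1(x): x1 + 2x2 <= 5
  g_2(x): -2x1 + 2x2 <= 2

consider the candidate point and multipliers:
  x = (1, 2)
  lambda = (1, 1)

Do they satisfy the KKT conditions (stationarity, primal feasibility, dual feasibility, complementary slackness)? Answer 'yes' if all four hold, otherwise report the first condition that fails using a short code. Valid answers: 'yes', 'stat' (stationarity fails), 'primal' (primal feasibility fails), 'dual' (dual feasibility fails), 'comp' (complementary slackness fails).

Gradient of f: grad f(x) = Q x + c = (0, -2)
Constraint values g_i(x) = a_i^T x - b_i:
  g_1((1, 2)) = 0
  g_2((1, 2)) = 0
Stationarity residual: grad f(x) + sum_i lambda_i a_i = (-1, 2)
  -> stationarity FAILS
Primal feasibility (all g_i <= 0): OK
Dual feasibility (all lambda_i >= 0): OK
Complementary slackness (lambda_i * g_i(x) = 0 for all i): OK

Verdict: the first failing condition is stationarity -> stat.

stat


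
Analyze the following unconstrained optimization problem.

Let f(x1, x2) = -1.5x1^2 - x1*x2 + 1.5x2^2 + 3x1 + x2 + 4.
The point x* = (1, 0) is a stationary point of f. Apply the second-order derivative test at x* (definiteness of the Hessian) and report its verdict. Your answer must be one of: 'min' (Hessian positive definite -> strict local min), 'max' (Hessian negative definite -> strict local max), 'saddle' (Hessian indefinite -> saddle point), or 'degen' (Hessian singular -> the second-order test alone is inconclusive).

Compute the Hessian H = grad^2 f:
  H = [[-3, -1], [-1, 3]]
Verify stationarity: grad f(x*) = H x* + g = (0, 0).
Eigenvalues of H: -3.1623, 3.1623.
Eigenvalues have mixed signs, so H is indefinite -> x* is a saddle point.

saddle


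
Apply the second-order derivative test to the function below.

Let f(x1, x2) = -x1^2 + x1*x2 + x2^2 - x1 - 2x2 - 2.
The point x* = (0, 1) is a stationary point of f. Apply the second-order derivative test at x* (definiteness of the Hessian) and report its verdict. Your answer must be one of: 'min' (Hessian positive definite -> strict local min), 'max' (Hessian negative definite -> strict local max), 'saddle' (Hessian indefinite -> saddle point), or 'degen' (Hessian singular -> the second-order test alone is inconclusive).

Compute the Hessian H = grad^2 f:
  H = [[-2, 1], [1, 2]]
Verify stationarity: grad f(x*) = H x* + g = (0, 0).
Eigenvalues of H: -2.2361, 2.2361.
Eigenvalues have mixed signs, so H is indefinite -> x* is a saddle point.

saddle


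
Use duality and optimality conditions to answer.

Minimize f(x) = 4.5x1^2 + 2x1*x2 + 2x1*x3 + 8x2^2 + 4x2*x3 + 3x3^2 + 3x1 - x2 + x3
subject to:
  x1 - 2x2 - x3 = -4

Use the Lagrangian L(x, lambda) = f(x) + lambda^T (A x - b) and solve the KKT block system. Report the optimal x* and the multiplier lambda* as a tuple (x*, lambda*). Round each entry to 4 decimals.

Form the Lagrangian:
  L(x, lambda) = (1/2) x^T Q x + c^T x + lambda^T (A x - b)
Stationarity (grad_x L = 0): Q x + c + A^T lambda = 0.
Primal feasibility: A x = b.

This gives the KKT block system:
  [ Q   A^T ] [ x     ]   [-c ]
  [ A    0  ] [ lambda ] = [ b ]

Solving the linear system:
  x*      = (-1.4438, 0.8567, 0.8427)
  lambda* = (6.5955)
  f(x*)   = 11.0183

x* = (-1.4438, 0.8567, 0.8427), lambda* = (6.5955)


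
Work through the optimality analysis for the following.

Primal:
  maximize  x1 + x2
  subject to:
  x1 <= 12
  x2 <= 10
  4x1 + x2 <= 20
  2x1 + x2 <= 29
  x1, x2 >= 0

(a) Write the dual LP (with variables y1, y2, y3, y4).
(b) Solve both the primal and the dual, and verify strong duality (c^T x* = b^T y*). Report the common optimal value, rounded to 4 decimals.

The standard primal-dual pair for 'max c^T x s.t. A x <= b, x >= 0' is:
  Dual:  min b^T y  s.t.  A^T y >= c,  y >= 0.

So the dual LP is:
  minimize  12y1 + 10y2 + 20y3 + 29y4
  subject to:
    y1 + 4y3 + 2y4 >= 1
    y2 + y3 + y4 >= 1
    y1, y2, y3, y4 >= 0

Solving the primal: x* = (2.5, 10).
  primal value c^T x* = 12.5.
Solving the dual: y* = (0, 0.75, 0.25, 0).
  dual value b^T y* = 12.5.
Strong duality: c^T x* = b^T y*. Confirmed.

12.5


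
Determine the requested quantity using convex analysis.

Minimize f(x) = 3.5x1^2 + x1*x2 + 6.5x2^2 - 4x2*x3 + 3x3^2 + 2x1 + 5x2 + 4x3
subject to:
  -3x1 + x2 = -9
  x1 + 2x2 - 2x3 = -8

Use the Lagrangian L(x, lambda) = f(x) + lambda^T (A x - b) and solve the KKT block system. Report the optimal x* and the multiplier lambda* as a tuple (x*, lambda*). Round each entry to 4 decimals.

Form the Lagrangian:
  L(x, lambda) = (1/2) x^T Q x + c^T x + lambda^T (A x - b)
Stationarity (grad_x L = 0): Q x + c + A^T lambda = 0.
Primal feasibility: A x = b.

This gives the KKT block system:
  [ Q   A^T ] [ x     ]   [-c ]
  [ A    0  ] [ lambda ] = [ b ]

Solving the linear system:
  x*      = (2.0753, -2.7741, 2.2636)
  lambda* = (9.364, 14.3389)
  f(x*)   = 99.1611

x* = (2.0753, -2.7741, 2.2636), lambda* = (9.364, 14.3389)


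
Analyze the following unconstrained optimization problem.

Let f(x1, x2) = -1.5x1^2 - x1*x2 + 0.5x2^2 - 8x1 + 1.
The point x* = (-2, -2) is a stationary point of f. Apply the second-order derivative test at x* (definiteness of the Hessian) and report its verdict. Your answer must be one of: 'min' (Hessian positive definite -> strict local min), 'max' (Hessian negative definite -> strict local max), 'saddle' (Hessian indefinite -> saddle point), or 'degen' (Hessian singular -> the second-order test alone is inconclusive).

Compute the Hessian H = grad^2 f:
  H = [[-3, -1], [-1, 1]]
Verify stationarity: grad f(x*) = H x* + g = (0, 0).
Eigenvalues of H: -3.2361, 1.2361.
Eigenvalues have mixed signs, so H is indefinite -> x* is a saddle point.

saddle


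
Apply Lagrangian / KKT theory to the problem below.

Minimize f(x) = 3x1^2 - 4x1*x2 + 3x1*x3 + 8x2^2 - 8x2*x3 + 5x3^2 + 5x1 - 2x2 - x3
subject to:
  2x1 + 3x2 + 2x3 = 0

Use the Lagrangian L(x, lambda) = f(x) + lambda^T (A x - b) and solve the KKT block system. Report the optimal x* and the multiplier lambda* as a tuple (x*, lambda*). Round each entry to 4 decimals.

Form the Lagrangian:
  L(x, lambda) = (1/2) x^T Q x + c^T x + lambda^T (A x - b)
Stationarity (grad_x L = 0): Q x + c + A^T lambda = 0.
Primal feasibility: A x = b.

This gives the KKT block system:
  [ Q   A^T ] [ x     ]   [-c ]
  [ A    0  ] [ lambda ] = [ b ]

Solving the linear system:
  x*      = (-0.9216, 0.2218, 0.5889)
  lambda* = (-0.1748)
  f(x*)   = -2.8204

x* = (-0.9216, 0.2218, 0.5889), lambda* = (-0.1748)


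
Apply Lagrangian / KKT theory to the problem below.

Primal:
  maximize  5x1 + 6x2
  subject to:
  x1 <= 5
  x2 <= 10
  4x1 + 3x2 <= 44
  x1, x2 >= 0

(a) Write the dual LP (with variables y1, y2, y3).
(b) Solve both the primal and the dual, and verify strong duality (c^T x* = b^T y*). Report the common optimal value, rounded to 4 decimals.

The standard primal-dual pair for 'max c^T x s.t. A x <= b, x >= 0' is:
  Dual:  min b^T y  s.t.  A^T y >= c,  y >= 0.

So the dual LP is:
  minimize  5y1 + 10y2 + 44y3
  subject to:
    y1 + 4y3 >= 5
    y2 + 3y3 >= 6
    y1, y2, y3 >= 0

Solving the primal: x* = (3.5, 10).
  primal value c^T x* = 77.5.
Solving the dual: y* = (0, 2.25, 1.25).
  dual value b^T y* = 77.5.
Strong duality: c^T x* = b^T y*. Confirmed.

77.5


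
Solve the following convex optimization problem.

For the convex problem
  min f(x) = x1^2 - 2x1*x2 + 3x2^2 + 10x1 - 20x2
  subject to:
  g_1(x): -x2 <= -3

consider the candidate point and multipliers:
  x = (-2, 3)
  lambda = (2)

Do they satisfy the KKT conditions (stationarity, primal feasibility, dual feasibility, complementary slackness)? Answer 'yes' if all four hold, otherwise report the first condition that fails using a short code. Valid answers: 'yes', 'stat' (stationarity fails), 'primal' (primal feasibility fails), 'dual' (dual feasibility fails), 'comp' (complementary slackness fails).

Gradient of f: grad f(x) = Q x + c = (0, 2)
Constraint values g_i(x) = a_i^T x - b_i:
  g_1((-2, 3)) = 0
Stationarity residual: grad f(x) + sum_i lambda_i a_i = (0, 0)
  -> stationarity OK
Primal feasibility (all g_i <= 0): OK
Dual feasibility (all lambda_i >= 0): OK
Complementary slackness (lambda_i * g_i(x) = 0 for all i): OK

Verdict: yes, KKT holds.

yes


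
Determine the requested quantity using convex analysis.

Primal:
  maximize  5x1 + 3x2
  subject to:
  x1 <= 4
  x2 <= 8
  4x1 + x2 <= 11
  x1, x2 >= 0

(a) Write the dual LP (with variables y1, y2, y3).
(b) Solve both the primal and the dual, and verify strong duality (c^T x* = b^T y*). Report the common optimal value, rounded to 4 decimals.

The standard primal-dual pair for 'max c^T x s.t. A x <= b, x >= 0' is:
  Dual:  min b^T y  s.t.  A^T y >= c,  y >= 0.

So the dual LP is:
  minimize  4y1 + 8y2 + 11y3
  subject to:
    y1 + 4y3 >= 5
    y2 + y3 >= 3
    y1, y2, y3 >= 0

Solving the primal: x* = (0.75, 8).
  primal value c^T x* = 27.75.
Solving the dual: y* = (0, 1.75, 1.25).
  dual value b^T y* = 27.75.
Strong duality: c^T x* = b^T y*. Confirmed.

27.75


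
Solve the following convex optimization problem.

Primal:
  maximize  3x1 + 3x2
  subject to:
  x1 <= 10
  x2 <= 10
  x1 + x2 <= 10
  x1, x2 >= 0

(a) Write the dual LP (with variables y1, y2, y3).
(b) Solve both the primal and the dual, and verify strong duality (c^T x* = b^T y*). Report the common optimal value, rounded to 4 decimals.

The standard primal-dual pair for 'max c^T x s.t. A x <= b, x >= 0' is:
  Dual:  min b^T y  s.t.  A^T y >= c,  y >= 0.

So the dual LP is:
  minimize  10y1 + 10y2 + 10y3
  subject to:
    y1 + y3 >= 3
    y2 + y3 >= 3
    y1, y2, y3 >= 0

Solving the primal: x* = (0, 10).
  primal value c^T x* = 30.
Solving the dual: y* = (0, 0, 3).
  dual value b^T y* = 30.
Strong duality: c^T x* = b^T y*. Confirmed.

30


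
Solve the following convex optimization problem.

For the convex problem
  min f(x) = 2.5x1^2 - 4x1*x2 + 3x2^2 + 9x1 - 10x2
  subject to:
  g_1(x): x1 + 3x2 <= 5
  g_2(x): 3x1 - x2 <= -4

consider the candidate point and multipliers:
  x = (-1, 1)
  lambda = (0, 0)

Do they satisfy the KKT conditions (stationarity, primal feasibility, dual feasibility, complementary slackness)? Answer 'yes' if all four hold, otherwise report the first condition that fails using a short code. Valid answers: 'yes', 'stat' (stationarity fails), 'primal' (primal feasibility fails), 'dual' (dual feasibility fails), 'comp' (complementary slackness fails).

Gradient of f: grad f(x) = Q x + c = (0, 0)
Constraint values g_i(x) = a_i^T x - b_i:
  g_1((-1, 1)) = -3
  g_2((-1, 1)) = 0
Stationarity residual: grad f(x) + sum_i lambda_i a_i = (0, 0)
  -> stationarity OK
Primal feasibility (all g_i <= 0): OK
Dual feasibility (all lambda_i >= 0): OK
Complementary slackness (lambda_i * g_i(x) = 0 for all i): OK

Verdict: yes, KKT holds.

yes


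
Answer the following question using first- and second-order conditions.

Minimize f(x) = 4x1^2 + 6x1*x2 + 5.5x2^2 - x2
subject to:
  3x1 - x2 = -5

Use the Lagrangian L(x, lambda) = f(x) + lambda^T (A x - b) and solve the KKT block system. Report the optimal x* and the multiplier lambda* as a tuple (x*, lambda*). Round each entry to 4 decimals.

Form the Lagrangian:
  L(x, lambda) = (1/2) x^T Q x + c^T x + lambda^T (A x - b)
Stationarity (grad_x L = 0): Q x + c + A^T lambda = 0.
Primal feasibility: A x = b.

This gives the KKT block system:
  [ Q   A^T ] [ x     ]   [-c ]
  [ A    0  ] [ lambda ] = [ b ]

Solving the linear system:
  x*      = (-1.3427, 0.972)
  lambda* = (1.6364)
  f(x*)   = 3.6049

x* = (-1.3427, 0.972), lambda* = (1.6364)


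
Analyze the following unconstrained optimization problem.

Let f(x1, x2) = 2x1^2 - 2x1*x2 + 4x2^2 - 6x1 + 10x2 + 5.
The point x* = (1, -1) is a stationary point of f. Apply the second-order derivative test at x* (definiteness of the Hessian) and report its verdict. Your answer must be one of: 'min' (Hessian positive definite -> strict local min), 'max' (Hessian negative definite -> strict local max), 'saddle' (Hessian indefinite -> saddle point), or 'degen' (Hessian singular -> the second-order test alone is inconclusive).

Compute the Hessian H = grad^2 f:
  H = [[4, -2], [-2, 8]]
Verify stationarity: grad f(x*) = H x* + g = (0, 0).
Eigenvalues of H: 3.1716, 8.8284.
Both eigenvalues > 0, so H is positive definite -> x* is a strict local min.

min


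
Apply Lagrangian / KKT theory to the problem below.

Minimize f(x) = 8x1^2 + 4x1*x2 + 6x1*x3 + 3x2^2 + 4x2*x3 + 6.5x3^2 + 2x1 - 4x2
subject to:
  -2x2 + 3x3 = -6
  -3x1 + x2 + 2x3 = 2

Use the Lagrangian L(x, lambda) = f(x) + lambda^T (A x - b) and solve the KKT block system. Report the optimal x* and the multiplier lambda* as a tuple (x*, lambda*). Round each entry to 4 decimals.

Form the Lagrangian:
  L(x, lambda) = (1/2) x^T Q x + c^T x + lambda^T (A x - b)
Stationarity (grad_x L = 0): Q x + c + A^T lambda = 0.
Primal feasibility: A x = b.

This gives the KKT block system:
  [ Q   A^T ] [ x     ]   [-c ]
  [ A    0  ] [ lambda ] = [ b ]

Solving the linear system:
  x*      = (-0.4537, 1.988, -0.6746)
  lambda* = (1.4814, -0.4519)
  f(x*)   = 0.4663

x* = (-0.4537, 1.988, -0.6746), lambda* = (1.4814, -0.4519)


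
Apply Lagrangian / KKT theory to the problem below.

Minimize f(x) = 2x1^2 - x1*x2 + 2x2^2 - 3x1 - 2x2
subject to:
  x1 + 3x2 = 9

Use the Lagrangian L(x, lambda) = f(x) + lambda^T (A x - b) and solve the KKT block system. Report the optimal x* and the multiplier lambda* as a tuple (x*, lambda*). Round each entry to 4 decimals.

Form the Lagrangian:
  L(x, lambda) = (1/2) x^T Q x + c^T x + lambda^T (A x - b)
Stationarity (grad_x L = 0): Q x + c + A^T lambda = 0.
Primal feasibility: A x = b.

This gives the KKT block system:
  [ Q   A^T ] [ x     ]   [-c ]
  [ A    0  ] [ lambda ] = [ b ]

Solving the linear system:
  x*      = (1.8261, 2.3913)
  lambda* = (-1.913)
  f(x*)   = 3.4783

x* = (1.8261, 2.3913), lambda* = (-1.913)


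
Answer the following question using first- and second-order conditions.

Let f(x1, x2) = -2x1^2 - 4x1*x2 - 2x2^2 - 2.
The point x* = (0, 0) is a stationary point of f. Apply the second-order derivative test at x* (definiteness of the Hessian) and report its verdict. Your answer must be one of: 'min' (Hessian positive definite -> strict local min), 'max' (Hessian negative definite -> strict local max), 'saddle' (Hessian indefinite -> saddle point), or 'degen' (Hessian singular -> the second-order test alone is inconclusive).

Compute the Hessian H = grad^2 f:
  H = [[-4, -4], [-4, -4]]
Verify stationarity: grad f(x*) = H x* + g = (0, 0).
Eigenvalues of H: -8, 0.
H has a zero eigenvalue (singular; negative semidefinite but not definite), so H is neither positive definite, negative definite, nor indefinite. The second-order test alone is inconclusive -> degen.
(Indeed, f is constant along the null direction of H through x*, so x* is not a strict local extremum.)

degen


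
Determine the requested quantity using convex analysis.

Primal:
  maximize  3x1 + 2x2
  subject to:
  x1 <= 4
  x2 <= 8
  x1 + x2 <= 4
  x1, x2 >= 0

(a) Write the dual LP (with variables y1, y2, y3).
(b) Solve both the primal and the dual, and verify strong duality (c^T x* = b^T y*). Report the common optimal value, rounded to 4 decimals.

The standard primal-dual pair for 'max c^T x s.t. A x <= b, x >= 0' is:
  Dual:  min b^T y  s.t.  A^T y >= c,  y >= 0.

So the dual LP is:
  minimize  4y1 + 8y2 + 4y3
  subject to:
    y1 + y3 >= 3
    y2 + y3 >= 2
    y1, y2, y3 >= 0

Solving the primal: x* = (4, 0).
  primal value c^T x* = 12.
Solving the dual: y* = (1, 0, 2).
  dual value b^T y* = 12.
Strong duality: c^T x* = b^T y*. Confirmed.

12
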